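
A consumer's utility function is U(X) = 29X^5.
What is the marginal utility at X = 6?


MU = dU/dX = 29*5*X^(5-1)
MU = 145*X^4
At X = 6:
MU = 145 * 6^4
MU = 145 * 1296 = 187920

187920


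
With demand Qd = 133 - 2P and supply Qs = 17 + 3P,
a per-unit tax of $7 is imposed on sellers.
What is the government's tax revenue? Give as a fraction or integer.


With tax on sellers, new supply: Qs' = 17 + 3(P - 7)
= 3P - 4
New equilibrium quantity:
Q_new = 391/5
Tax revenue = tax * Q_new = 7 * 391/5 = 2737/5

2737/5


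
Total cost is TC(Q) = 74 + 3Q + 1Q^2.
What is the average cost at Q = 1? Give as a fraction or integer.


TC(1) = 74 + 3*1 + 1*1^2
TC(1) = 74 + 3 + 1 = 78
AC = TC/Q = 78/1 = 78

78


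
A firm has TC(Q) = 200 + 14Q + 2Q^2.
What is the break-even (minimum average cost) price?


AC(Q) = 200/Q + 14 + 2Q
To minimize: dAC/dQ = -200/Q^2 + 2 = 0
Q^2 = 200/2 = 100
Q* = 10
Min AC = 200/10 + 14 + 2*10
Min AC = 20 + 14 + 20 = 54

54


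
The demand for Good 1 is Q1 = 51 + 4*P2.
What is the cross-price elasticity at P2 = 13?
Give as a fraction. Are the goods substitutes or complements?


dQ1/dP2 = 4
At P2 = 13: Q1 = 51 + 4*13 = 103
Exy = (dQ1/dP2)(P2/Q1) = 4 * 13 / 103 = 52/103
Since Exy > 0, the goods are substitutes.

52/103 (substitutes)


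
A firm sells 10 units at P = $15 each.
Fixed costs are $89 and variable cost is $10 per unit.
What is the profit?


Total Revenue = P * Q = 15 * 10 = $150
Total Cost = FC + VC*Q = 89 + 10*10 = $189
Profit = TR - TC = 150 - 189 = $-39

$-39


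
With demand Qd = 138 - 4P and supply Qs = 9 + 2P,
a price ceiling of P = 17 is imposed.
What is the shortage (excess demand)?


At P = 17:
Qd = 138 - 4*17 = 70
Qs = 9 + 2*17 = 43
Shortage = Qd - Qs = 70 - 43 = 27

27


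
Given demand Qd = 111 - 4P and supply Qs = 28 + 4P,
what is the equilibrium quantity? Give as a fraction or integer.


First find equilibrium price:
111 - 4P = 28 + 4P
P* = 83/8 = 83/8
Then substitute into demand:
Q* = 111 - 4 * 83/8 = 139/2

139/2


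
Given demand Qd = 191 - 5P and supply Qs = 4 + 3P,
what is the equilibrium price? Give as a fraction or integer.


At equilibrium, Qd = Qs.
191 - 5P = 4 + 3P
191 - 4 = 5P + 3P
187 = 8P
P* = 187/8 = 187/8

187/8


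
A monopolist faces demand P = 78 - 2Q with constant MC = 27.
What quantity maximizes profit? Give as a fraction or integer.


TR = P*Q = (78 - 2Q)Q = 78Q - 2Q^2
MR = dTR/dQ = 78 - 4Q
Set MR = MC:
78 - 4Q = 27
51 = 4Q
Q* = 51/4 = 51/4

51/4


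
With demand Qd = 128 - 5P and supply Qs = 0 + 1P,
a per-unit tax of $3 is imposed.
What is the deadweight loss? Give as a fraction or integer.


Pre-tax equilibrium quantity: Q* = 64/3
Post-tax equilibrium quantity: Q_tax = 113/6
Reduction in quantity: Q* - Q_tax = 5/2
DWL = (1/2) * tax * (Q* - Q_tax)
DWL = (1/2) * 3 * 5/2 = 15/4

15/4


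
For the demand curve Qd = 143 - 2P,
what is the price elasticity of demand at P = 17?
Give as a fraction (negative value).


dQ/dP = -2
At P = 17: Q = 143 - 2*17 = 109
E = (dQ/dP)(P/Q) = (-2)(17/109) = -34/109

-34/109


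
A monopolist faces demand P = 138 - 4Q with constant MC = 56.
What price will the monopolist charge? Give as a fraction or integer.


MR = 138 - 8Q
Set MR = MC: 138 - 8Q = 56
Q* = 41/4
Substitute into demand:
P* = 138 - 4*41/4 = 97

97


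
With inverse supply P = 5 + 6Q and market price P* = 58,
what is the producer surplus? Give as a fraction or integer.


Minimum supply price (at Q=0): P_min = 5
Quantity supplied at P* = 58:
Q* = (58 - 5)/6 = 53/6
PS = (1/2) * Q* * (P* - P_min)
PS = (1/2) * 53/6 * (58 - 5)
PS = (1/2) * 53/6 * 53 = 2809/12

2809/12


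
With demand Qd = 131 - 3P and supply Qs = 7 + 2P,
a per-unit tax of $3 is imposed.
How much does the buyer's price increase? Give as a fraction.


With a per-unit tax, the buyer's price increase depends on relative slopes.
Supply slope: d = 2, Demand slope: b = 3
Buyer's price increase = d * tax / (b + d)
= 2 * 3 / (3 + 2)
= 6 / 5 = 6/5

6/5


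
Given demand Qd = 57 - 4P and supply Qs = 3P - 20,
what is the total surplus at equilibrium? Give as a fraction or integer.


Find equilibrium: 57 - 4P = 3P - 20
57 + 20 = 7P
P* = 77/7 = 11
Q* = 3*11 - 20 = 13
Inverse demand: P = 57/4 - Q/4, so P_max = 57/4
Inverse supply: P = 20/3 + Q/3, so P_min = 20/3
CS = (1/2) * 13 * (57/4 - 11) = 169/8
PS = (1/2) * 13 * (11 - 20/3) = 169/6
TS = CS + PS = 169/8 + 169/6 = 1183/24

1183/24


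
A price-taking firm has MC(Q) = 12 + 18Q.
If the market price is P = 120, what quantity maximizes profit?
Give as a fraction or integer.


In perfect competition, profit is maximized where P = MC.
120 = 12 + 18Q
108 = 18Q
Q* = 108/18 = 6

6


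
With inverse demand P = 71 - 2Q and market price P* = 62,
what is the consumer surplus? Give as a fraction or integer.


Maximum willingness to pay (at Q=0): P_max = 71
Quantity demanded at P* = 62:
Q* = (71 - 62)/2 = 9/2
CS = (1/2) * Q* * (P_max - P*)
CS = (1/2) * 9/2 * (71 - 62)
CS = (1/2) * 9/2 * 9 = 81/4

81/4


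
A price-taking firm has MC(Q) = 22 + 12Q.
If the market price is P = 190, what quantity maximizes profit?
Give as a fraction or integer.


In perfect competition, profit is maximized where P = MC.
190 = 22 + 12Q
168 = 12Q
Q* = 168/12 = 14

14


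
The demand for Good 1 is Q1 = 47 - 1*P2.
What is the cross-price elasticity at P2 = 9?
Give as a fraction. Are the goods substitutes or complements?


dQ1/dP2 = -1
At P2 = 9: Q1 = 47 - 1*9 = 38
Exy = (dQ1/dP2)(P2/Q1) = -1 * 9 / 38 = -9/38
Since Exy < 0, the goods are complements.

-9/38 (complements)


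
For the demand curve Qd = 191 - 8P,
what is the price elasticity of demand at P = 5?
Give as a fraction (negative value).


dQ/dP = -8
At P = 5: Q = 191 - 8*5 = 151
E = (dQ/dP)(P/Q) = (-8)(5/151) = -40/151

-40/151


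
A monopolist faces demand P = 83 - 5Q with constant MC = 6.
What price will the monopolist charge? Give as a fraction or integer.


MR = 83 - 10Q
Set MR = MC: 83 - 10Q = 6
Q* = 77/10
Substitute into demand:
P* = 83 - 5*77/10 = 89/2

89/2


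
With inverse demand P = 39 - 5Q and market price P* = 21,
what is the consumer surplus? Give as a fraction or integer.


Maximum willingness to pay (at Q=0): P_max = 39
Quantity demanded at P* = 21:
Q* = (39 - 21)/5 = 18/5
CS = (1/2) * Q* * (P_max - P*)
CS = (1/2) * 18/5 * (39 - 21)
CS = (1/2) * 18/5 * 18 = 162/5

162/5


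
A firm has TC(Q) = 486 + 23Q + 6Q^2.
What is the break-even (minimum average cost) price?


AC(Q) = 486/Q + 23 + 6Q
To minimize: dAC/dQ = -486/Q^2 + 6 = 0
Q^2 = 486/6 = 81
Q* = 9
Min AC = 486/9 + 23 + 6*9
Min AC = 54 + 23 + 54 = 131

131


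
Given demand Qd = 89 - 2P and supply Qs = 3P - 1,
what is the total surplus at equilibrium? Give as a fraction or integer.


Find equilibrium: 89 - 2P = 3P - 1
89 + 1 = 5P
P* = 90/5 = 18
Q* = 3*18 - 1 = 53
Inverse demand: P = 89/2 - Q/2, so P_max = 89/2
Inverse supply: P = 1/3 + Q/3, so P_min = 1/3
CS = (1/2) * 53 * (89/2 - 18) = 2809/4
PS = (1/2) * 53 * (18 - 1/3) = 2809/6
TS = CS + PS = 2809/4 + 2809/6 = 14045/12

14045/12


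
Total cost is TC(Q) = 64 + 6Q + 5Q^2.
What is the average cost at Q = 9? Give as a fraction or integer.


TC(9) = 64 + 6*9 + 5*9^2
TC(9) = 64 + 54 + 405 = 523
AC = TC/Q = 523/9 = 523/9

523/9


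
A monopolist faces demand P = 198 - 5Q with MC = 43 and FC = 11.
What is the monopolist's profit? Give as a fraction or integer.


MR = MC: 198 - 10Q = 43
Q* = 31/2
P* = 198 - 5*31/2 = 241/2
Profit = (P* - MC)*Q* - FC
= (241/2 - 43)*31/2 - 11
= 155/2*31/2 - 11
= 4805/4 - 11 = 4761/4

4761/4


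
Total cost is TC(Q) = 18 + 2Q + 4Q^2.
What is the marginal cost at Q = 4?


MC = dTC/dQ = 2 + 2*4*Q
At Q = 4:
MC = 2 + 8*4
MC = 2 + 32 = 34

34


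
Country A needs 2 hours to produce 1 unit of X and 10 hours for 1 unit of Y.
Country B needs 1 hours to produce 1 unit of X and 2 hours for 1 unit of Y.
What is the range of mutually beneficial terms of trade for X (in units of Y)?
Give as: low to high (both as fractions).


Opportunity cost of X for Country A = hours_X / hours_Y = 2/10 = 1/5 units of Y
Opportunity cost of X for Country B = hours_X / hours_Y = 1/2 = 1/2 units of Y
Terms of trade must be between the two opportunity costs.
Range: 1/5 to 1/2

1/5 to 1/2


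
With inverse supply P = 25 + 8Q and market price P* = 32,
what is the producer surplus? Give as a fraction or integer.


Minimum supply price (at Q=0): P_min = 25
Quantity supplied at P* = 32:
Q* = (32 - 25)/8 = 7/8
PS = (1/2) * Q* * (P* - P_min)
PS = (1/2) * 7/8 * (32 - 25)
PS = (1/2) * 7/8 * 7 = 49/16

49/16


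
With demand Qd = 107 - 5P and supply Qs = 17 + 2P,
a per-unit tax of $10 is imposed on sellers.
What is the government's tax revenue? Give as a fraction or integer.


With tax on sellers, new supply: Qs' = 17 + 2(P - 10)
= 2P - 3
New equilibrium quantity:
Q_new = 199/7
Tax revenue = tax * Q_new = 10 * 199/7 = 1990/7

1990/7


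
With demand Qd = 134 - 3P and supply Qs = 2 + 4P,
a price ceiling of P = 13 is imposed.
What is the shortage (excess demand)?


At P = 13:
Qd = 134 - 3*13 = 95
Qs = 2 + 4*13 = 54
Shortage = Qd - Qs = 95 - 54 = 41

41


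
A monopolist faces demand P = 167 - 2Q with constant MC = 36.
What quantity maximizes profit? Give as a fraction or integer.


TR = P*Q = (167 - 2Q)Q = 167Q - 2Q^2
MR = dTR/dQ = 167 - 4Q
Set MR = MC:
167 - 4Q = 36
131 = 4Q
Q* = 131/4 = 131/4

131/4


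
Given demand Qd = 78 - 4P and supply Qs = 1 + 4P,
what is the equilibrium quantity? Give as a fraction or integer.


First find equilibrium price:
78 - 4P = 1 + 4P
P* = 77/8 = 77/8
Then substitute into demand:
Q* = 78 - 4 * 77/8 = 79/2

79/2


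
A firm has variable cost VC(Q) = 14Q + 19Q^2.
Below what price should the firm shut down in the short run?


AVC(Q) = VC(Q)/Q = 14 + 19Q
AVC is increasing in Q, so minimum AVC is at Q -> 0+.
Min AVC = 14
The firm should shut down if P < 14.

14


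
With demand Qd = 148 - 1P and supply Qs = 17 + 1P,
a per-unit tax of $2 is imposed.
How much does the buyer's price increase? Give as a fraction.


With a per-unit tax, the buyer's price increase depends on relative slopes.
Supply slope: d = 1, Demand slope: b = 1
Buyer's price increase = d * tax / (b + d)
= 1 * 2 / (1 + 1)
= 2 / 2 = 1

1


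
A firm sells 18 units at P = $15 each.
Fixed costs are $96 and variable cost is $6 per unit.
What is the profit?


Total Revenue = P * Q = 15 * 18 = $270
Total Cost = FC + VC*Q = 96 + 6*18 = $204
Profit = TR - TC = 270 - 204 = $66

$66


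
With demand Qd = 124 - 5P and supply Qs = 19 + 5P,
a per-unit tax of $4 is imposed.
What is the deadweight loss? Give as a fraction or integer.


Pre-tax equilibrium quantity: Q* = 143/2
Post-tax equilibrium quantity: Q_tax = 123/2
Reduction in quantity: Q* - Q_tax = 10
DWL = (1/2) * tax * (Q* - Q_tax)
DWL = (1/2) * 4 * 10 = 20

20


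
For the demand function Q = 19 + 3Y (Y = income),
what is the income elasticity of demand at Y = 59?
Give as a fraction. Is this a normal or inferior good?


dQ/dY = 3
At Y = 59: Q = 19 + 3*59 = 196
Ey = (dQ/dY)(Y/Q) = 3 * 59 / 196 = 177/196
Since Ey > 0, this is a normal good.

177/196 (normal good)


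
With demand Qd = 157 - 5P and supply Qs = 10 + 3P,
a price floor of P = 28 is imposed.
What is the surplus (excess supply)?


At P = 28:
Qd = 157 - 5*28 = 17
Qs = 10 + 3*28 = 94
Surplus = Qs - Qd = 94 - 17 = 77

77


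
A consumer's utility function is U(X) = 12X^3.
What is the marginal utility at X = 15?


MU = dU/dX = 12*3*X^(3-1)
MU = 36*X^2
At X = 15:
MU = 36 * 15^2
MU = 36 * 225 = 8100

8100


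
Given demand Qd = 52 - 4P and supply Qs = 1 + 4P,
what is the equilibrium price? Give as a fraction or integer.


At equilibrium, Qd = Qs.
52 - 4P = 1 + 4P
52 - 1 = 4P + 4P
51 = 8P
P* = 51/8 = 51/8

51/8


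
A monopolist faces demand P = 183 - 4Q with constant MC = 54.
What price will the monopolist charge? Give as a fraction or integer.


MR = 183 - 8Q
Set MR = MC: 183 - 8Q = 54
Q* = 129/8
Substitute into demand:
P* = 183 - 4*129/8 = 237/2

237/2


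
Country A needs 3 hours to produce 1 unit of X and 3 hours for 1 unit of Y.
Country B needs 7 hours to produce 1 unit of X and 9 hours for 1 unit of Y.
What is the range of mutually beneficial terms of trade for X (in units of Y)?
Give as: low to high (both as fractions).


Opportunity cost of X for Country A = hours_X / hours_Y = 3/3 = 1 units of Y
Opportunity cost of X for Country B = hours_X / hours_Y = 7/9 = 7/9 units of Y
Terms of trade must be between the two opportunity costs.
Range: 7/9 to 1

7/9 to 1


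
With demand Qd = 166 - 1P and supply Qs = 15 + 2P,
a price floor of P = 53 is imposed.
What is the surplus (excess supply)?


At P = 53:
Qd = 166 - 1*53 = 113
Qs = 15 + 2*53 = 121
Surplus = Qs - Qd = 121 - 113 = 8

8


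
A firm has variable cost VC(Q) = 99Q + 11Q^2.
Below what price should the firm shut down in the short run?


AVC(Q) = VC(Q)/Q = 99 + 11Q
AVC is increasing in Q, so minimum AVC is at Q -> 0+.
Min AVC = 99
The firm should shut down if P < 99.

99


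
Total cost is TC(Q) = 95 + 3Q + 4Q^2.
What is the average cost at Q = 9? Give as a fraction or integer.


TC(9) = 95 + 3*9 + 4*9^2
TC(9) = 95 + 27 + 324 = 446
AC = TC/Q = 446/9 = 446/9

446/9


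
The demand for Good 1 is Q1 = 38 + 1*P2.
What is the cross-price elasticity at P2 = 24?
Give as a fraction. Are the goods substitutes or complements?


dQ1/dP2 = 1
At P2 = 24: Q1 = 38 + 1*24 = 62
Exy = (dQ1/dP2)(P2/Q1) = 1 * 24 / 62 = 12/31
Since Exy > 0, the goods are substitutes.

12/31 (substitutes)


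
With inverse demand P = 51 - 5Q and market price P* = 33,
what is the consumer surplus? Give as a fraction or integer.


Maximum willingness to pay (at Q=0): P_max = 51
Quantity demanded at P* = 33:
Q* = (51 - 33)/5 = 18/5
CS = (1/2) * Q* * (P_max - P*)
CS = (1/2) * 18/5 * (51 - 33)
CS = (1/2) * 18/5 * 18 = 162/5

162/5


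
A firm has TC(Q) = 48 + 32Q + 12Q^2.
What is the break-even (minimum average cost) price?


AC(Q) = 48/Q + 32 + 12Q
To minimize: dAC/dQ = -48/Q^2 + 12 = 0
Q^2 = 48/12 = 4
Q* = 2
Min AC = 48/2 + 32 + 12*2
Min AC = 24 + 32 + 24 = 80

80


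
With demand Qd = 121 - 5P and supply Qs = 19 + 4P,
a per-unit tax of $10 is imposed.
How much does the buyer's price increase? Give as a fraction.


With a per-unit tax, the buyer's price increase depends on relative slopes.
Supply slope: d = 4, Demand slope: b = 5
Buyer's price increase = d * tax / (b + d)
= 4 * 10 / (5 + 4)
= 40 / 9 = 40/9

40/9


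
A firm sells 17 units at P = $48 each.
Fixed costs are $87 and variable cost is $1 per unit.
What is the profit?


Total Revenue = P * Q = 48 * 17 = $816
Total Cost = FC + VC*Q = 87 + 1*17 = $104
Profit = TR - TC = 816 - 104 = $712

$712


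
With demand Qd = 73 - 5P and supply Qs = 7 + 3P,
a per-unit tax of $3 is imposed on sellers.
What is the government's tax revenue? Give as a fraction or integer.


With tax on sellers, new supply: Qs' = 7 + 3(P - 3)
= 3P - 2
New equilibrium quantity:
Q_new = 209/8
Tax revenue = tax * Q_new = 3 * 209/8 = 627/8

627/8


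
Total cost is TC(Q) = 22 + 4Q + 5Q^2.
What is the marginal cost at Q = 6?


MC = dTC/dQ = 4 + 2*5*Q
At Q = 6:
MC = 4 + 10*6
MC = 4 + 60 = 64

64


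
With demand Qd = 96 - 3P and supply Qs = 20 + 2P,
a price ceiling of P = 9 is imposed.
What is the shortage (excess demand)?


At P = 9:
Qd = 96 - 3*9 = 69
Qs = 20 + 2*9 = 38
Shortage = Qd - Qs = 69 - 38 = 31

31


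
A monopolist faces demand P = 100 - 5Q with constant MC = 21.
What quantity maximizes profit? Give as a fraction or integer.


TR = P*Q = (100 - 5Q)Q = 100Q - 5Q^2
MR = dTR/dQ = 100 - 10Q
Set MR = MC:
100 - 10Q = 21
79 = 10Q
Q* = 79/10 = 79/10

79/10


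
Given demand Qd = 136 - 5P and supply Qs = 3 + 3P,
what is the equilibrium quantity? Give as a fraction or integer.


First find equilibrium price:
136 - 5P = 3 + 3P
P* = 133/8 = 133/8
Then substitute into demand:
Q* = 136 - 5 * 133/8 = 423/8

423/8


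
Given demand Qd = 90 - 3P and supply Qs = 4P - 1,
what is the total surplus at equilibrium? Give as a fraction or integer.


Find equilibrium: 90 - 3P = 4P - 1
90 + 1 = 7P
P* = 91/7 = 13
Q* = 4*13 - 1 = 51
Inverse demand: P = 30 - Q/3, so P_max = 30
Inverse supply: P = 1/4 + Q/4, so P_min = 1/4
CS = (1/2) * 51 * (30 - 13) = 867/2
PS = (1/2) * 51 * (13 - 1/4) = 2601/8
TS = CS + PS = 867/2 + 2601/8 = 6069/8

6069/8


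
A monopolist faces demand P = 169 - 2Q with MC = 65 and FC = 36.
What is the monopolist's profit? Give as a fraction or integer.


MR = MC: 169 - 4Q = 65
Q* = 26
P* = 169 - 2*26 = 117
Profit = (P* - MC)*Q* - FC
= (117 - 65)*26 - 36
= 52*26 - 36
= 1352 - 36 = 1316

1316


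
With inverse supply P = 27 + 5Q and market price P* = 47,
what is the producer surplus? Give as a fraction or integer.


Minimum supply price (at Q=0): P_min = 27
Quantity supplied at P* = 47:
Q* = (47 - 27)/5 = 4
PS = (1/2) * Q* * (P* - P_min)
PS = (1/2) * 4 * (47 - 27)
PS = (1/2) * 4 * 20 = 40

40


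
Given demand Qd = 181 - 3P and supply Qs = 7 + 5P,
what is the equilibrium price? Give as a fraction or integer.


At equilibrium, Qd = Qs.
181 - 3P = 7 + 5P
181 - 7 = 3P + 5P
174 = 8P
P* = 174/8 = 87/4

87/4


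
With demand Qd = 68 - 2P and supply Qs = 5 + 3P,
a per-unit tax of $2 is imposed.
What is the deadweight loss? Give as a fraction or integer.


Pre-tax equilibrium quantity: Q* = 214/5
Post-tax equilibrium quantity: Q_tax = 202/5
Reduction in quantity: Q* - Q_tax = 12/5
DWL = (1/2) * tax * (Q* - Q_tax)
DWL = (1/2) * 2 * 12/5 = 12/5

12/5


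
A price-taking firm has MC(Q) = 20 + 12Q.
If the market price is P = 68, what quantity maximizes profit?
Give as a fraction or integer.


In perfect competition, profit is maximized where P = MC.
68 = 20 + 12Q
48 = 12Q
Q* = 48/12 = 4

4


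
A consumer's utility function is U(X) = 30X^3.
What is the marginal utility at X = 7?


MU = dU/dX = 30*3*X^(3-1)
MU = 90*X^2
At X = 7:
MU = 90 * 7^2
MU = 90 * 49 = 4410

4410


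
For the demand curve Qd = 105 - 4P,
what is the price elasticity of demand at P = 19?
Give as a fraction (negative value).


dQ/dP = -4
At P = 19: Q = 105 - 4*19 = 29
E = (dQ/dP)(P/Q) = (-4)(19/29) = -76/29

-76/29


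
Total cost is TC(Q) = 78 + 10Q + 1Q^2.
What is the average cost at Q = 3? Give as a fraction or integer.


TC(3) = 78 + 10*3 + 1*3^2
TC(3) = 78 + 30 + 9 = 117
AC = TC/Q = 117/3 = 39

39


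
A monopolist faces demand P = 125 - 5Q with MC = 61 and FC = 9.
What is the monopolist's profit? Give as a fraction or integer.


MR = MC: 125 - 10Q = 61
Q* = 32/5
P* = 125 - 5*32/5 = 93
Profit = (P* - MC)*Q* - FC
= (93 - 61)*32/5 - 9
= 32*32/5 - 9
= 1024/5 - 9 = 979/5

979/5


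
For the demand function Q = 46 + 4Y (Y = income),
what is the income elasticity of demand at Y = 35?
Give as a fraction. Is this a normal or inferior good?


dQ/dY = 4
At Y = 35: Q = 46 + 4*35 = 186
Ey = (dQ/dY)(Y/Q) = 4 * 35 / 186 = 70/93
Since Ey > 0, this is a normal good.

70/93 (normal good)


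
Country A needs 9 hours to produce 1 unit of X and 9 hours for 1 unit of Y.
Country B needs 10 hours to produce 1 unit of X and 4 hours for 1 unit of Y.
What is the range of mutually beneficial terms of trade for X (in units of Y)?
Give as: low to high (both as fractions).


Opportunity cost of X for Country A = hours_X / hours_Y = 9/9 = 1 units of Y
Opportunity cost of X for Country B = hours_X / hours_Y = 10/4 = 5/2 units of Y
Terms of trade must be between the two opportunity costs.
Range: 1 to 5/2

1 to 5/2


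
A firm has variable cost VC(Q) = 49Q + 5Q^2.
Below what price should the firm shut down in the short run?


AVC(Q) = VC(Q)/Q = 49 + 5Q
AVC is increasing in Q, so minimum AVC is at Q -> 0+.
Min AVC = 49
The firm should shut down if P < 49.

49


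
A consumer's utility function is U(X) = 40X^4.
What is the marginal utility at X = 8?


MU = dU/dX = 40*4*X^(4-1)
MU = 160*X^3
At X = 8:
MU = 160 * 8^3
MU = 160 * 512 = 81920

81920


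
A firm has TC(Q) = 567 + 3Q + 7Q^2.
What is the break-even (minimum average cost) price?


AC(Q) = 567/Q + 3 + 7Q
To minimize: dAC/dQ = -567/Q^2 + 7 = 0
Q^2 = 567/7 = 81
Q* = 9
Min AC = 567/9 + 3 + 7*9
Min AC = 63 + 3 + 63 = 129

129


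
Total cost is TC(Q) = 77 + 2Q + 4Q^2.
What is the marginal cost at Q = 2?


MC = dTC/dQ = 2 + 2*4*Q
At Q = 2:
MC = 2 + 8*2
MC = 2 + 16 = 18

18


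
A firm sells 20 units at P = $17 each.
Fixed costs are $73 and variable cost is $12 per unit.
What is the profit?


Total Revenue = P * Q = 17 * 20 = $340
Total Cost = FC + VC*Q = 73 + 12*20 = $313
Profit = TR - TC = 340 - 313 = $27

$27


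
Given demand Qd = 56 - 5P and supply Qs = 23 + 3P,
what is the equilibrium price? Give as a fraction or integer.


At equilibrium, Qd = Qs.
56 - 5P = 23 + 3P
56 - 23 = 5P + 3P
33 = 8P
P* = 33/8 = 33/8

33/8


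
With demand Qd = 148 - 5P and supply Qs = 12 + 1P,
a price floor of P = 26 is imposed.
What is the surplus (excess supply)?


At P = 26:
Qd = 148 - 5*26 = 18
Qs = 12 + 1*26 = 38
Surplus = Qs - Qd = 38 - 18 = 20

20


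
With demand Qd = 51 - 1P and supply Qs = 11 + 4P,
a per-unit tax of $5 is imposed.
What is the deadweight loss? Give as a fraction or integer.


Pre-tax equilibrium quantity: Q* = 43
Post-tax equilibrium quantity: Q_tax = 39
Reduction in quantity: Q* - Q_tax = 4
DWL = (1/2) * tax * (Q* - Q_tax)
DWL = (1/2) * 5 * 4 = 10

10


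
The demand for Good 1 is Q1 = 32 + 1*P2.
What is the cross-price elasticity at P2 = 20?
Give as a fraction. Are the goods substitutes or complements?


dQ1/dP2 = 1
At P2 = 20: Q1 = 32 + 1*20 = 52
Exy = (dQ1/dP2)(P2/Q1) = 1 * 20 / 52 = 5/13
Since Exy > 0, the goods are substitutes.

5/13 (substitutes)


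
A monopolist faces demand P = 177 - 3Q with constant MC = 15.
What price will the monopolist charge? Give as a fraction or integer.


MR = 177 - 6Q
Set MR = MC: 177 - 6Q = 15
Q* = 27
Substitute into demand:
P* = 177 - 3*27 = 96

96


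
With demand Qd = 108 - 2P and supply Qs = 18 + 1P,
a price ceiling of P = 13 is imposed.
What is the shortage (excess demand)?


At P = 13:
Qd = 108 - 2*13 = 82
Qs = 18 + 1*13 = 31
Shortage = Qd - Qs = 82 - 31 = 51

51


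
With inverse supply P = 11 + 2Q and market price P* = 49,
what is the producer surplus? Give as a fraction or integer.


Minimum supply price (at Q=0): P_min = 11
Quantity supplied at P* = 49:
Q* = (49 - 11)/2 = 19
PS = (1/2) * Q* * (P* - P_min)
PS = (1/2) * 19 * (49 - 11)
PS = (1/2) * 19 * 38 = 361

361


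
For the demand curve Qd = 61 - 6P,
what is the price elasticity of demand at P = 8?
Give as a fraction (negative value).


dQ/dP = -6
At P = 8: Q = 61 - 6*8 = 13
E = (dQ/dP)(P/Q) = (-6)(8/13) = -48/13

-48/13


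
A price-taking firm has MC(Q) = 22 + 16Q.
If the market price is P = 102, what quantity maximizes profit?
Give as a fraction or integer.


In perfect competition, profit is maximized where P = MC.
102 = 22 + 16Q
80 = 16Q
Q* = 80/16 = 5

5


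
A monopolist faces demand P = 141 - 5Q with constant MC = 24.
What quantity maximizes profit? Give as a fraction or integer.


TR = P*Q = (141 - 5Q)Q = 141Q - 5Q^2
MR = dTR/dQ = 141 - 10Q
Set MR = MC:
141 - 10Q = 24
117 = 10Q
Q* = 117/10 = 117/10

117/10


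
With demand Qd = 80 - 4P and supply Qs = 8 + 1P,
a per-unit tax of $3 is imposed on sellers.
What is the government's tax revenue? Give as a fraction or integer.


With tax on sellers, new supply: Qs' = 8 + 1(P - 3)
= 5 + 1P
New equilibrium quantity:
Q_new = 20
Tax revenue = tax * Q_new = 3 * 20 = 60

60


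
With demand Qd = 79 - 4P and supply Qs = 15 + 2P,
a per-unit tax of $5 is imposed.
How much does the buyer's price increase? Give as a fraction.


With a per-unit tax, the buyer's price increase depends on relative slopes.
Supply slope: d = 2, Demand slope: b = 4
Buyer's price increase = d * tax / (b + d)
= 2 * 5 / (4 + 2)
= 10 / 6 = 5/3

5/3


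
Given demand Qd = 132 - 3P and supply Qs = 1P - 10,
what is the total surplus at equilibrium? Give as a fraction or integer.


Find equilibrium: 132 - 3P = 1P - 10
132 + 10 = 4P
P* = 142/4 = 71/2
Q* = 1*71/2 - 10 = 51/2
Inverse demand: P = 44 - Q/3, so P_max = 44
Inverse supply: P = 10 + Q/1, so P_min = 10
CS = (1/2) * 51/2 * (44 - 71/2) = 867/8
PS = (1/2) * 51/2 * (71/2 - 10) = 2601/8
TS = CS + PS = 867/8 + 2601/8 = 867/2

867/2


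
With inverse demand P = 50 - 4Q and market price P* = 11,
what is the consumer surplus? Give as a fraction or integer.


Maximum willingness to pay (at Q=0): P_max = 50
Quantity demanded at P* = 11:
Q* = (50 - 11)/4 = 39/4
CS = (1/2) * Q* * (P_max - P*)
CS = (1/2) * 39/4 * (50 - 11)
CS = (1/2) * 39/4 * 39 = 1521/8

1521/8


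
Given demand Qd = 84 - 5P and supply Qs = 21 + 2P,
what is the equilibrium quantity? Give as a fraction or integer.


First find equilibrium price:
84 - 5P = 21 + 2P
P* = 63/7 = 9
Then substitute into demand:
Q* = 84 - 5 * 9 = 39

39


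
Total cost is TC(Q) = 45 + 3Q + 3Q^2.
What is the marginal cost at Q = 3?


MC = dTC/dQ = 3 + 2*3*Q
At Q = 3:
MC = 3 + 6*3
MC = 3 + 18 = 21

21


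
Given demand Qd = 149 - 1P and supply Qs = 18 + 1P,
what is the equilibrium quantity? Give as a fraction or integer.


First find equilibrium price:
149 - 1P = 18 + 1P
P* = 131/2 = 131/2
Then substitute into demand:
Q* = 149 - 1 * 131/2 = 167/2

167/2


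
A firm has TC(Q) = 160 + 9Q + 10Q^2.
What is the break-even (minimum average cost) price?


AC(Q) = 160/Q + 9 + 10Q
To minimize: dAC/dQ = -160/Q^2 + 10 = 0
Q^2 = 160/10 = 16
Q* = 4
Min AC = 160/4 + 9 + 10*4
Min AC = 40 + 9 + 40 = 89

89


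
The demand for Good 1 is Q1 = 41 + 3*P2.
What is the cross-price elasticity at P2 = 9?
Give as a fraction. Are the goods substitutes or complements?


dQ1/dP2 = 3
At P2 = 9: Q1 = 41 + 3*9 = 68
Exy = (dQ1/dP2)(P2/Q1) = 3 * 9 / 68 = 27/68
Since Exy > 0, the goods are substitutes.

27/68 (substitutes)


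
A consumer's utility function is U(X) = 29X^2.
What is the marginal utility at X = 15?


MU = dU/dX = 29*2*X^(2-1)
MU = 58*X^1
At X = 15:
MU = 58 * 15^1
MU = 58 * 15 = 870

870


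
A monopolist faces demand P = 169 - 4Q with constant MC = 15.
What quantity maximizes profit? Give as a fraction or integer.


TR = P*Q = (169 - 4Q)Q = 169Q - 4Q^2
MR = dTR/dQ = 169 - 8Q
Set MR = MC:
169 - 8Q = 15
154 = 8Q
Q* = 154/8 = 77/4

77/4


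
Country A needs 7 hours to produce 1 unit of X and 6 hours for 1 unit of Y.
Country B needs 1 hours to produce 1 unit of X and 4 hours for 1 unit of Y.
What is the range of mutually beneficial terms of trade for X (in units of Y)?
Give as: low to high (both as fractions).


Opportunity cost of X for Country A = hours_X / hours_Y = 7/6 = 7/6 units of Y
Opportunity cost of X for Country B = hours_X / hours_Y = 1/4 = 1/4 units of Y
Terms of trade must be between the two opportunity costs.
Range: 1/4 to 7/6

1/4 to 7/6


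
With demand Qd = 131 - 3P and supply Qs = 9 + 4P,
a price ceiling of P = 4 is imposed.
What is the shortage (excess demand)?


At P = 4:
Qd = 131 - 3*4 = 119
Qs = 9 + 4*4 = 25
Shortage = Qd - Qs = 119 - 25 = 94

94


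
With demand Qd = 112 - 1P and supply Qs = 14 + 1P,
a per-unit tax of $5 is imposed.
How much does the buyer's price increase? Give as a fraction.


With a per-unit tax, the buyer's price increase depends on relative slopes.
Supply slope: d = 1, Demand slope: b = 1
Buyer's price increase = d * tax / (b + d)
= 1 * 5 / (1 + 1)
= 5 / 2 = 5/2

5/2


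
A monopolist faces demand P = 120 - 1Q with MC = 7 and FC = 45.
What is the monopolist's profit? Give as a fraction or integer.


MR = MC: 120 - 2Q = 7
Q* = 113/2
P* = 120 - 1*113/2 = 127/2
Profit = (P* - MC)*Q* - FC
= (127/2 - 7)*113/2 - 45
= 113/2*113/2 - 45
= 12769/4 - 45 = 12589/4

12589/4


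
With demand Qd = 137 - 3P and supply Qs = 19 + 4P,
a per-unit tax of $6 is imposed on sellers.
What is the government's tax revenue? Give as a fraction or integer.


With tax on sellers, new supply: Qs' = 19 + 4(P - 6)
= 4P - 5
New equilibrium quantity:
Q_new = 533/7
Tax revenue = tax * Q_new = 6 * 533/7 = 3198/7

3198/7


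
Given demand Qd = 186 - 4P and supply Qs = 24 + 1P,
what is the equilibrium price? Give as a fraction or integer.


At equilibrium, Qd = Qs.
186 - 4P = 24 + 1P
186 - 24 = 4P + 1P
162 = 5P
P* = 162/5 = 162/5

162/5


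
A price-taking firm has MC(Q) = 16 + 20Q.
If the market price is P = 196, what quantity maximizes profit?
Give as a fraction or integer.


In perfect competition, profit is maximized where P = MC.
196 = 16 + 20Q
180 = 20Q
Q* = 180/20 = 9

9


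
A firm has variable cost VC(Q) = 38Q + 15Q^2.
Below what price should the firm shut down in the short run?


AVC(Q) = VC(Q)/Q = 38 + 15Q
AVC is increasing in Q, so minimum AVC is at Q -> 0+.
Min AVC = 38
The firm should shut down if P < 38.

38


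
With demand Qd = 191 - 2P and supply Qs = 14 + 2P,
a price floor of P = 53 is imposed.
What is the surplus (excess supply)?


At P = 53:
Qd = 191 - 2*53 = 85
Qs = 14 + 2*53 = 120
Surplus = Qs - Qd = 120 - 85 = 35

35


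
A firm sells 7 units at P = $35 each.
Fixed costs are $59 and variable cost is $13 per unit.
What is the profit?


Total Revenue = P * Q = 35 * 7 = $245
Total Cost = FC + VC*Q = 59 + 13*7 = $150
Profit = TR - TC = 245 - 150 = $95

$95


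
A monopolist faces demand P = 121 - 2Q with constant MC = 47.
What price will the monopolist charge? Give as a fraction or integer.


MR = 121 - 4Q
Set MR = MC: 121 - 4Q = 47
Q* = 37/2
Substitute into demand:
P* = 121 - 2*37/2 = 84

84


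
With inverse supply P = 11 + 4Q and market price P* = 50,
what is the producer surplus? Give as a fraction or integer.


Minimum supply price (at Q=0): P_min = 11
Quantity supplied at P* = 50:
Q* = (50 - 11)/4 = 39/4
PS = (1/2) * Q* * (P* - P_min)
PS = (1/2) * 39/4 * (50 - 11)
PS = (1/2) * 39/4 * 39 = 1521/8

1521/8


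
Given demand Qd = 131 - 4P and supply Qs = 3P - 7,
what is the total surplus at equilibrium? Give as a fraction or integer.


Find equilibrium: 131 - 4P = 3P - 7
131 + 7 = 7P
P* = 138/7 = 138/7
Q* = 3*138/7 - 7 = 365/7
Inverse demand: P = 131/4 - Q/4, so P_max = 131/4
Inverse supply: P = 7/3 + Q/3, so P_min = 7/3
CS = (1/2) * 365/7 * (131/4 - 138/7) = 133225/392
PS = (1/2) * 365/7 * (138/7 - 7/3) = 133225/294
TS = CS + PS = 133225/392 + 133225/294 = 133225/168

133225/168


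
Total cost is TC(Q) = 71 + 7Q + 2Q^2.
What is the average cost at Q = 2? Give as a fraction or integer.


TC(2) = 71 + 7*2 + 2*2^2
TC(2) = 71 + 14 + 8 = 93
AC = TC/Q = 93/2 = 93/2

93/2


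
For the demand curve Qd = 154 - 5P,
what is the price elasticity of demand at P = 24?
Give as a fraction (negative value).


dQ/dP = -5
At P = 24: Q = 154 - 5*24 = 34
E = (dQ/dP)(P/Q) = (-5)(24/34) = -60/17

-60/17


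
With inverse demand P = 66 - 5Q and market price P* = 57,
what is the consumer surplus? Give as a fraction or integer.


Maximum willingness to pay (at Q=0): P_max = 66
Quantity demanded at P* = 57:
Q* = (66 - 57)/5 = 9/5
CS = (1/2) * Q* * (P_max - P*)
CS = (1/2) * 9/5 * (66 - 57)
CS = (1/2) * 9/5 * 9 = 81/10

81/10


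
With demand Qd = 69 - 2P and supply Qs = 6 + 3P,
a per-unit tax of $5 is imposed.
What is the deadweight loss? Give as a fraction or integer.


Pre-tax equilibrium quantity: Q* = 219/5
Post-tax equilibrium quantity: Q_tax = 189/5
Reduction in quantity: Q* - Q_tax = 6
DWL = (1/2) * tax * (Q* - Q_tax)
DWL = (1/2) * 5 * 6 = 15

15


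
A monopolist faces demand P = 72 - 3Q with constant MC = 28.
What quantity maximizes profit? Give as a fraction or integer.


TR = P*Q = (72 - 3Q)Q = 72Q - 3Q^2
MR = dTR/dQ = 72 - 6Q
Set MR = MC:
72 - 6Q = 28
44 = 6Q
Q* = 44/6 = 22/3

22/3


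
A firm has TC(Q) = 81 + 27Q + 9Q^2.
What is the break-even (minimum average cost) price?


AC(Q) = 81/Q + 27 + 9Q
To minimize: dAC/dQ = -81/Q^2 + 9 = 0
Q^2 = 81/9 = 9
Q* = 3
Min AC = 81/3 + 27 + 9*3
Min AC = 27 + 27 + 27 = 81

81


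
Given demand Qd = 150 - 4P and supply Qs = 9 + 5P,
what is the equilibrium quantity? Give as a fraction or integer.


First find equilibrium price:
150 - 4P = 9 + 5P
P* = 141/9 = 47/3
Then substitute into demand:
Q* = 150 - 4 * 47/3 = 262/3

262/3


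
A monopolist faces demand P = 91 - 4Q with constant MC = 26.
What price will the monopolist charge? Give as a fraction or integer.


MR = 91 - 8Q
Set MR = MC: 91 - 8Q = 26
Q* = 65/8
Substitute into demand:
P* = 91 - 4*65/8 = 117/2

117/2


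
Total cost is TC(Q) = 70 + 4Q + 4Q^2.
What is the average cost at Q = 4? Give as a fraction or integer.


TC(4) = 70 + 4*4 + 4*4^2
TC(4) = 70 + 16 + 64 = 150
AC = TC/Q = 150/4 = 75/2

75/2


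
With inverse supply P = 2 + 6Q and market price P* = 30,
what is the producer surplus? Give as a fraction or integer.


Minimum supply price (at Q=0): P_min = 2
Quantity supplied at P* = 30:
Q* = (30 - 2)/6 = 14/3
PS = (1/2) * Q* * (P* - P_min)
PS = (1/2) * 14/3 * (30 - 2)
PS = (1/2) * 14/3 * 28 = 196/3

196/3


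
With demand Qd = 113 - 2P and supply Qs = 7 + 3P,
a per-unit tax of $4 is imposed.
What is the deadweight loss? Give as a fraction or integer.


Pre-tax equilibrium quantity: Q* = 353/5
Post-tax equilibrium quantity: Q_tax = 329/5
Reduction in quantity: Q* - Q_tax = 24/5
DWL = (1/2) * tax * (Q* - Q_tax)
DWL = (1/2) * 4 * 24/5 = 48/5

48/5


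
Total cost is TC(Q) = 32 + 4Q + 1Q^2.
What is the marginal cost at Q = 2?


MC = dTC/dQ = 4 + 2*1*Q
At Q = 2:
MC = 4 + 2*2
MC = 4 + 4 = 8

8


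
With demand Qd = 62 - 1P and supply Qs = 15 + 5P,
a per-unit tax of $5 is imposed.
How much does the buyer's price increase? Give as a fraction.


With a per-unit tax, the buyer's price increase depends on relative slopes.
Supply slope: d = 5, Demand slope: b = 1
Buyer's price increase = d * tax / (b + d)
= 5 * 5 / (1 + 5)
= 25 / 6 = 25/6

25/6


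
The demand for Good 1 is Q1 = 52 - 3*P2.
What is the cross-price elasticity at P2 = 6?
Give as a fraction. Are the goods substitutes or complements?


dQ1/dP2 = -3
At P2 = 6: Q1 = 52 - 3*6 = 34
Exy = (dQ1/dP2)(P2/Q1) = -3 * 6 / 34 = -9/17
Since Exy < 0, the goods are complements.

-9/17 (complements)


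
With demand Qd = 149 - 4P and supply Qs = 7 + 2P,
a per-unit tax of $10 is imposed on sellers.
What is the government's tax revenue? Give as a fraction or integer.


With tax on sellers, new supply: Qs' = 7 + 2(P - 10)
= 2P - 13
New equilibrium quantity:
Q_new = 41
Tax revenue = tax * Q_new = 10 * 41 = 410

410


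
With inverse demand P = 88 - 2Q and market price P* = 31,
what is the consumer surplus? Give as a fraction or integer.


Maximum willingness to pay (at Q=0): P_max = 88
Quantity demanded at P* = 31:
Q* = (88 - 31)/2 = 57/2
CS = (1/2) * Q* * (P_max - P*)
CS = (1/2) * 57/2 * (88 - 31)
CS = (1/2) * 57/2 * 57 = 3249/4

3249/4


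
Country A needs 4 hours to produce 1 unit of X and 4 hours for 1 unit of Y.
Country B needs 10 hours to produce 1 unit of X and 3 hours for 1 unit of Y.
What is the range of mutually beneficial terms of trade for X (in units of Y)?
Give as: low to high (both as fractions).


Opportunity cost of X for Country A = hours_X / hours_Y = 4/4 = 1 units of Y
Opportunity cost of X for Country B = hours_X / hours_Y = 10/3 = 10/3 units of Y
Terms of trade must be between the two opportunity costs.
Range: 1 to 10/3

1 to 10/3


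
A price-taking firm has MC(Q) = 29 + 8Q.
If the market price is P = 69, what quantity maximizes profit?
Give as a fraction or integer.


In perfect competition, profit is maximized where P = MC.
69 = 29 + 8Q
40 = 8Q
Q* = 40/8 = 5

5


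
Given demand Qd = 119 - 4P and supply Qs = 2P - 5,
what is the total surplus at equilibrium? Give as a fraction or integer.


Find equilibrium: 119 - 4P = 2P - 5
119 + 5 = 6P
P* = 124/6 = 62/3
Q* = 2*62/3 - 5 = 109/3
Inverse demand: P = 119/4 - Q/4, so P_max = 119/4
Inverse supply: P = 5/2 + Q/2, so P_min = 5/2
CS = (1/2) * 109/3 * (119/4 - 62/3) = 11881/72
PS = (1/2) * 109/3 * (62/3 - 5/2) = 11881/36
TS = CS + PS = 11881/72 + 11881/36 = 11881/24

11881/24


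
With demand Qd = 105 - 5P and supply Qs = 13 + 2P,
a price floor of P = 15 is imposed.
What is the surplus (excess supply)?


At P = 15:
Qd = 105 - 5*15 = 30
Qs = 13 + 2*15 = 43
Surplus = Qs - Qd = 43 - 30 = 13

13


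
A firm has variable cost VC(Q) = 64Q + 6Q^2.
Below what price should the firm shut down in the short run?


AVC(Q) = VC(Q)/Q = 64 + 6Q
AVC is increasing in Q, so minimum AVC is at Q -> 0+.
Min AVC = 64
The firm should shut down if P < 64.

64


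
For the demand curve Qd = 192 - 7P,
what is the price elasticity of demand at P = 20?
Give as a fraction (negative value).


dQ/dP = -7
At P = 20: Q = 192 - 7*20 = 52
E = (dQ/dP)(P/Q) = (-7)(20/52) = -35/13

-35/13


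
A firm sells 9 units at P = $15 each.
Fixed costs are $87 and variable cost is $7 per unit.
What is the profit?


Total Revenue = P * Q = 15 * 9 = $135
Total Cost = FC + VC*Q = 87 + 7*9 = $150
Profit = TR - TC = 135 - 150 = $-15

$-15


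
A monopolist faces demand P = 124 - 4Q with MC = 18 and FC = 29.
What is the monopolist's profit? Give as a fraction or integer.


MR = MC: 124 - 8Q = 18
Q* = 53/4
P* = 124 - 4*53/4 = 71
Profit = (P* - MC)*Q* - FC
= (71 - 18)*53/4 - 29
= 53*53/4 - 29
= 2809/4 - 29 = 2693/4

2693/4


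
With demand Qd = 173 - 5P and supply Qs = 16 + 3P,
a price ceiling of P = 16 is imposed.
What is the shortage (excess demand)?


At P = 16:
Qd = 173 - 5*16 = 93
Qs = 16 + 3*16 = 64
Shortage = Qd - Qs = 93 - 64 = 29

29


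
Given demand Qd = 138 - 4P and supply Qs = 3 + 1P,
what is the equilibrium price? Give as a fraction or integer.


At equilibrium, Qd = Qs.
138 - 4P = 3 + 1P
138 - 3 = 4P + 1P
135 = 5P
P* = 135/5 = 27

27


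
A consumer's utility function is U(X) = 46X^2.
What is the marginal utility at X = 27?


MU = dU/dX = 46*2*X^(2-1)
MU = 92*X^1
At X = 27:
MU = 92 * 27^1
MU = 92 * 27 = 2484

2484


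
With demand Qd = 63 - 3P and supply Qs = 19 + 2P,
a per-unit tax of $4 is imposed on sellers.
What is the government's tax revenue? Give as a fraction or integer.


With tax on sellers, new supply: Qs' = 19 + 2(P - 4)
= 11 + 2P
New equilibrium quantity:
Q_new = 159/5
Tax revenue = tax * Q_new = 4 * 159/5 = 636/5

636/5


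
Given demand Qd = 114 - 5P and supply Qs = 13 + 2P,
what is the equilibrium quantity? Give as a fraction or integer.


First find equilibrium price:
114 - 5P = 13 + 2P
P* = 101/7 = 101/7
Then substitute into demand:
Q* = 114 - 5 * 101/7 = 293/7

293/7


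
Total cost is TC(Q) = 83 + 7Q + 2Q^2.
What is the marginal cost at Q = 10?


MC = dTC/dQ = 7 + 2*2*Q
At Q = 10:
MC = 7 + 4*10
MC = 7 + 40 = 47

47


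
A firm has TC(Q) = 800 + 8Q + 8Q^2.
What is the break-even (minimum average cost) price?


AC(Q) = 800/Q + 8 + 8Q
To minimize: dAC/dQ = -800/Q^2 + 8 = 0
Q^2 = 800/8 = 100
Q* = 10
Min AC = 800/10 + 8 + 8*10
Min AC = 80 + 8 + 80 = 168

168


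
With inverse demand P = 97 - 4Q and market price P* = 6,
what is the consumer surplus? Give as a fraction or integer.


Maximum willingness to pay (at Q=0): P_max = 97
Quantity demanded at P* = 6:
Q* = (97 - 6)/4 = 91/4
CS = (1/2) * Q* * (P_max - P*)
CS = (1/2) * 91/4 * (97 - 6)
CS = (1/2) * 91/4 * 91 = 8281/8

8281/8


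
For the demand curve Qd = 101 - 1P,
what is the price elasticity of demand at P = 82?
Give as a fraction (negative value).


dQ/dP = -1
At P = 82: Q = 101 - 1*82 = 19
E = (dQ/dP)(P/Q) = (-1)(82/19) = -82/19

-82/19


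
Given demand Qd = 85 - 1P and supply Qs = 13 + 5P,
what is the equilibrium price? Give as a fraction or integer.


At equilibrium, Qd = Qs.
85 - 1P = 13 + 5P
85 - 13 = 1P + 5P
72 = 6P
P* = 72/6 = 12

12


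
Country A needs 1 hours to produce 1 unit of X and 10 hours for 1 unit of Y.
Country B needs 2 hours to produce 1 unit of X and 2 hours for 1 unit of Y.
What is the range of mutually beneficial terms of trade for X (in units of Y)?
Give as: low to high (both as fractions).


Opportunity cost of X for Country A = hours_X / hours_Y = 1/10 = 1/10 units of Y
Opportunity cost of X for Country B = hours_X / hours_Y = 2/2 = 1 units of Y
Terms of trade must be between the two opportunity costs.
Range: 1/10 to 1

1/10 to 1
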